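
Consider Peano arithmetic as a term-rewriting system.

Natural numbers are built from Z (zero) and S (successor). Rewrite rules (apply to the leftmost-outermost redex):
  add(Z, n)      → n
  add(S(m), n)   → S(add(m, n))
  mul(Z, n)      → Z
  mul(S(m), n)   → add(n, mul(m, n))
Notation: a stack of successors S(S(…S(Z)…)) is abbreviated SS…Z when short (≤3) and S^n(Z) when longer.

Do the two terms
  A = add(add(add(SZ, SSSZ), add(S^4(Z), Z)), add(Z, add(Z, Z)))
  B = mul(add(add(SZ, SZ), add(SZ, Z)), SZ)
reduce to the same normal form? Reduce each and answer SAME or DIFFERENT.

Term A:
  start: add(add(add(SZ, SSSZ), add(S^4(Z), Z)), add(Z, add(Z, Z)))
  →1  add(add(S(add(Z, SSSZ)), add(S^4(Z), Z)), add(Z, add(Z, Z)))
  →2  add(S(add(add(Z, SSSZ), add(S^4(Z), Z))), add(Z, add(Z, Z)))
  →3  S(add(add(add(Z, SSSZ), add(S^4(Z), Z)), add(Z, add(Z, Z))))
  →4  S(add(add(SSSZ, add(S^4(Z), Z)), add(Z, add(Z, Z))))
  →5  S(add(S(add(SSZ, add(S^4(Z), Z))), add(Z, add(Z, Z))))
  →6  S(S(add(add(SSZ, add(S^4(Z), Z)), add(Z, add(Z, Z)))))
  →7  S(S(add(S(add(SZ, add(S^4(Z), Z))), add(Z, add(Z, Z)))))
  →8  S(S(S(add(add(SZ, add(S^4(Z), Z)), add(Z, add(Z, Z))))))
  →9  S(S(S(add(S(add(Z, add(S^4(Z), Z))), add(Z, add(Z, Z))))))
  →10  S(S(S(S(add(add(Z, add(S^4(Z), Z)), add(Z, add(Z, Z)))))))
  →11  S(S(S(S(add(add(S^4(Z), Z), add(Z, add(Z, Z)))))))
  →12  S(S(S(S(add(S(add(SSSZ, Z)), add(Z, add(Z, Z)))))))
  →13  S(S(S(S(S(add(add(SSSZ, Z), add(Z, add(Z, Z))))))))
  →14  S(S(S(S(S(add(S(add(SSZ, Z)), add(Z, add(Z, Z))))))))
  →15  S(S(S(S(S(S(add(add(SSZ, Z), add(Z, add(Z, Z)))))))))
  →16  S(S(S(S(S(S(add(S(add(SZ, Z)), add(Z, add(Z, Z)))))))))
  →17  S(S(S(S(S(S(S(add(add(SZ, Z), add(Z, add(Z, Z))))))))))
  →18  S(S(S(S(S(S(S(add(S(add(Z, Z)), add(Z, add(Z, Z))))))))))
  →19  S(S(S(S(S(S(S(S(add(add(Z, Z), add(Z, add(Z, Z)))))))))))
  →20  S(S(S(S(S(S(S(S(add(Z, add(Z, add(Z, Z)))))))))))
  →21  S(S(S(S(S(S(S(S(add(Z, add(Z, Z))))))))))
  →22  S(S(S(S(S(S(S(S(add(Z, Z)))))))))
  →23  S^8(Z)

Term B:
  start: mul(add(add(SZ, SZ), add(SZ, Z)), SZ)
  →1  mul(add(S(add(Z, SZ)), add(SZ, Z)), SZ)
  →2  mul(S(add(add(Z, SZ), add(SZ, Z))), SZ)
  →3  add(SZ, mul(add(add(Z, SZ), add(SZ, Z)), SZ))
  →4  S(add(Z, mul(add(add(Z, SZ), add(SZ, Z)), SZ)))
  →5  S(mul(add(add(Z, SZ), add(SZ, Z)), SZ))
  →6  S(mul(add(SZ, add(SZ, Z)), SZ))
  →7  S(mul(S(add(Z, add(SZ, Z))), SZ))
  →8  S(add(SZ, mul(add(Z, add(SZ, Z)), SZ)))
  →9  S(S(add(Z, mul(add(Z, add(SZ, Z)), SZ))))
  →10  S(S(mul(add(Z, add(SZ, Z)), SZ)))
  →11  S(S(mul(add(SZ, Z), SZ)))
  →12  S(S(mul(S(add(Z, Z)), SZ)))
  →13  S(S(add(SZ, mul(add(Z, Z), SZ))))
  →14  S(S(S(add(Z, mul(add(Z, Z), SZ)))))
  →15  S(S(S(mul(add(Z, Z), SZ))))
  →16  S(S(S(mul(Z, SZ))))
  →17  SSSZ

Answer: DIFFERENT — A ⇓ S^8(Z), B ⇓ SSSZ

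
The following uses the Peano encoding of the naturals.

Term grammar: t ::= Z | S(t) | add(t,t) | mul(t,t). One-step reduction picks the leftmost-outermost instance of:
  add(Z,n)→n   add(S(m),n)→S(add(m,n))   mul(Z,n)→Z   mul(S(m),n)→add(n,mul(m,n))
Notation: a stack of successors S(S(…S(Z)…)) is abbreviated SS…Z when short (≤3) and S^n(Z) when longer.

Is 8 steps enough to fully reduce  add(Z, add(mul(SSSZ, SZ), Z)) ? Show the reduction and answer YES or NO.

Answer: NO — after 8 steps the term is S(S(add(add(Z, mul(SZ, SZ)), Z))), not yet normal

Reduction:
  start: add(Z, add(mul(SSSZ, SZ), Z))
  →1  add(mul(SSSZ, SZ), Z)
  →2  add(add(SZ, mul(SSZ, SZ)), Z)
  →3  add(S(add(Z, mul(SSZ, SZ))), Z)
  →4  S(add(add(Z, mul(SSZ, SZ)), Z))
  →5  S(add(mul(SSZ, SZ), Z))
  →6  S(add(add(SZ, mul(SZ, SZ)), Z))
  →7  S(add(S(add(Z, mul(SZ, SZ))), Z))
  →8  S(S(add(add(Z, mul(SZ, SZ)), Z)))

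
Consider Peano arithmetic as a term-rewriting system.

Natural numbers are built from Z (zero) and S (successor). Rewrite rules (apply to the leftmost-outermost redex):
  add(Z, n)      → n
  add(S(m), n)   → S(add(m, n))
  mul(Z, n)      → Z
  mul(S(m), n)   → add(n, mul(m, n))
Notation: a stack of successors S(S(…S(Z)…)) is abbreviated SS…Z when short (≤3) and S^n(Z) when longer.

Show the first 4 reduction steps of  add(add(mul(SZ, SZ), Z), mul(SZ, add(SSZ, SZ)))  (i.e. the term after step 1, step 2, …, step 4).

Answer: after 4 steps: S(add(add(add(Z, mul(Z, SZ)), Z), mul(SZ, add(SSZ, SZ))))

Derivation:
  start: add(add(mul(SZ, SZ), Z), mul(SZ, add(SSZ, SZ)))
  step 1: add(add(add(SZ, mul(Z, SZ)), Z), mul(SZ, add(SSZ, SZ)))
  step 2: add(add(S(add(Z, mul(Z, SZ))), Z), mul(SZ, add(SSZ, SZ)))
  step 3: add(S(add(add(Z, mul(Z, SZ)), Z)), mul(SZ, add(SSZ, SZ)))
  step 4: S(add(add(add(Z, mul(Z, SZ)), Z), mul(SZ, add(SSZ, SZ))))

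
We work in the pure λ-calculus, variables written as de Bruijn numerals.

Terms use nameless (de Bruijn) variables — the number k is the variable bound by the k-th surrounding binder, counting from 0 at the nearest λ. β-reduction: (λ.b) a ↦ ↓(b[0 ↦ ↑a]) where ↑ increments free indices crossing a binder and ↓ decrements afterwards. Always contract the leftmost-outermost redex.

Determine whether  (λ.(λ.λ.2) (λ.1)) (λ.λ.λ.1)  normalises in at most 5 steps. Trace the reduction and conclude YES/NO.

Answer: YES — reaches normal form λ.λ.λ.λ.1 in 2 ≤ 5 steps

Working:
  start: (λ.(λ.λ.2) (λ.1)) (λ.λ.λ.1)
  step 1: (λ.λ.λ.λ.λ.1) (λ.λ.λ.λ.1)
  step 2: λ.λ.λ.λ.1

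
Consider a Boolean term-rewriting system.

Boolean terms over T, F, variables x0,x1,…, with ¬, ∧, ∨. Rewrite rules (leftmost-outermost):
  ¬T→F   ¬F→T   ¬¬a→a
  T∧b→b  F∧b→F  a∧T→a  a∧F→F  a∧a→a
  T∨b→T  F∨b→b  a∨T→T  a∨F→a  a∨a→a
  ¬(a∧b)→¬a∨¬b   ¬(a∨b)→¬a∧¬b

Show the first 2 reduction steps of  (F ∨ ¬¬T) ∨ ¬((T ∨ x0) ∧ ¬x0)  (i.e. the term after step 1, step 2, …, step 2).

  start: (F ∨ ¬¬T) ∨ ¬((T ∨ x0) ∧ ¬x0)
  step 1: ¬¬T ∨ ¬((T ∨ x0) ∧ ¬x0)
  step 2: T ∨ ¬((T ∨ x0) ∧ ¬x0)

Answer: after 2 steps: T ∨ ¬((T ∨ x0) ∧ ¬x0)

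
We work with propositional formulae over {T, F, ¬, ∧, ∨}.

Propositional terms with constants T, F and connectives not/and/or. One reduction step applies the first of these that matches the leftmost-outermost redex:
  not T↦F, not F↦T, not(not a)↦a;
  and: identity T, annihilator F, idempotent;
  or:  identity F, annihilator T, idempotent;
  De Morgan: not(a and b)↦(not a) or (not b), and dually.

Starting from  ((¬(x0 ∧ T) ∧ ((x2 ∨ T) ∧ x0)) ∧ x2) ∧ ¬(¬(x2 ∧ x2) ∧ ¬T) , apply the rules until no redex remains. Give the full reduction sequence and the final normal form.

  start: ((¬(x0 ∧ T) ∧ ((x2 ∨ T) ∧ x0)) ∧ x2) ∧ ¬(¬(x2 ∧ x2) ∧ ¬T)
  →1  (((¬x0 ∨ ¬T) ∧ ((x2 ∨ T) ∧ x0)) ∧ x2) ∧ ¬(¬(x2 ∧ x2) ∧ ¬T)
  →2  (((¬x0 ∨ F) ∧ ((x2 ∨ T) ∧ x0)) ∧ x2) ∧ ¬(¬(x2 ∧ x2) ∧ ¬T)
  →3  ((¬x0 ∧ ((x2 ∨ T) ∧ x0)) ∧ x2) ∧ ¬(¬(x2 ∧ x2) ∧ ¬T)
  →4  ((¬x0 ∧ (T ∧ x0)) ∧ x2) ∧ ¬(¬(x2 ∧ x2) ∧ ¬T)
  →5  ((¬x0 ∧ x0) ∧ x2) ∧ ¬(¬(x2 ∧ x2) ∧ ¬T)
  →6  ((¬x0 ∧ x0) ∧ x2) ∧ (¬¬(x2 ∧ x2) ∨ ¬¬T)
  →7  ((¬x0 ∧ x0) ∧ x2) ∧ ((x2 ∧ x2) ∨ ¬¬T)
  →8  ((¬x0 ∧ x0) ∧ x2) ∧ (x2 ∨ ¬¬T)
  →9  ((¬x0 ∧ x0) ∧ x2) ∧ (x2 ∨ T)
  →10  ((¬x0 ∧ x0) ∧ x2) ∧ T
  →11  (¬x0 ∧ x0) ∧ x2

Answer: normal form = (¬x0 ∧ x0) ∧ x2  (in 11 steps)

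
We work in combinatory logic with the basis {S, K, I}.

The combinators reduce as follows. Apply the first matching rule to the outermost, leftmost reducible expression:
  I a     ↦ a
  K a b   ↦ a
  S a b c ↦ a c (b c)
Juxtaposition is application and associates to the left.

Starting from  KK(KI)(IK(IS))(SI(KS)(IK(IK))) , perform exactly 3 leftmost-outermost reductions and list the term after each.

Answer: after 3 steps: K(IS)

Working:
  start: KK(KI)(IK(IS))(SI(KS)(IK(IK)))
  [1] K(IK(IS))(SI(KS)(IK(IK)))
  [2] IK(IS)
  [3] K(IS)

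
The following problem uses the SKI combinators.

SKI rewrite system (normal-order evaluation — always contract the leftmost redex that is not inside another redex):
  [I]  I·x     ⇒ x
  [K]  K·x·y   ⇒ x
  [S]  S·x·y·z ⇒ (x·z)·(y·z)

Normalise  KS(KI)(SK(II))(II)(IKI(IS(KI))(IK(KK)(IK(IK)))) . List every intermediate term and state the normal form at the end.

Answer: normal form = K  (in 10 steps)

Working:
  start: KS(KI)(SK(II))(II)(IKI(IS(KI))(IK(KK)(IK(IK))))
  →1  S(SK(II))(II)(IKI(IS(KI))(IK(KK)(IK(IK))))
  →2  SK(II)(IKI(IS(KI))(IK(KK)(IK(IK))))(II(IKI(IS(KI))(IK(KK)(IK(IK)))))
  →3  K(IKI(IS(KI))(IK(KK)(IK(IK))))(II(IKI(IS(KI))(IK(KK)(IK(IK)))))(II(IKI(IS(KI))(IK(KK)(IK(IK)))))
  →4  IKI(IS(KI))(IK(KK)(IK(IK)))(II(IKI(IS(KI))(IK(KK)(IK(IK)))))
  →5  KI(IS(KI))(IK(KK)(IK(IK)))(II(IKI(IS(KI))(IK(KK)(IK(IK)))))
  →6  I(IK(KK)(IK(IK)))(II(IKI(IS(KI))(IK(KK)(IK(IK)))))
  →7  IK(KK)(IK(IK))(II(IKI(IS(KI))(IK(KK)(IK(IK)))))
  →8  K(KK)(IK(IK))(II(IKI(IS(KI))(IK(KK)(IK(IK)))))
  →9  KK(II(IKI(IS(KI))(IK(KK)(IK(IK)))))
  →10  K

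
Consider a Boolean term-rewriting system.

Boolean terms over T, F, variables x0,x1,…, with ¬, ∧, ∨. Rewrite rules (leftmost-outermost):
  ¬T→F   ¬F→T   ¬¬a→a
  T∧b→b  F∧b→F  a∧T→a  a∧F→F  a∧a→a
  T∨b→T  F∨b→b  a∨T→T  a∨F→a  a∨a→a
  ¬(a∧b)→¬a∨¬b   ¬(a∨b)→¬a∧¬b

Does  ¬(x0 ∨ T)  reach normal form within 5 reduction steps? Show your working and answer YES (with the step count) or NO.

  start: ¬(x0 ∨ T)
  →1  ¬x0 ∧ ¬T
  →2  ¬x0 ∧ F
  →3  F

Answer: YES — reaches normal form F in 3 ≤ 5 steps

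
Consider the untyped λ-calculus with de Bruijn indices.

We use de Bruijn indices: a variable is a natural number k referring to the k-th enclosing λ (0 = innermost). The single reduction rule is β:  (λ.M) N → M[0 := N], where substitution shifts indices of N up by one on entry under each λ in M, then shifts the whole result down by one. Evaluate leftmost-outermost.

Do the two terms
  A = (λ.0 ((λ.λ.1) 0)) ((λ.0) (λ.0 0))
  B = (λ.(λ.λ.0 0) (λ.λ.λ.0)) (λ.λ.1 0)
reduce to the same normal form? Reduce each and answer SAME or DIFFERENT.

Term A:
  start: (λ.0 ((λ.λ.1) 0)) ((λ.0) (λ.0 0))
  →1  (λ.0) (λ.0 0) ((λ.λ.1) ((λ.0) (λ.0 0)))
  →2  (λ.0 0) ((λ.λ.1) ((λ.0) (λ.0 0)))
  →3  (λ.λ.1) ((λ.0) (λ.0 0)) ((λ.λ.1) ((λ.0) (λ.0 0)))
  →4  (λ.(λ.0) (λ.0 0)) ((λ.λ.1) ((λ.0) (λ.0 0)))
  →5  (λ.0) (λ.0 0)
  →6  λ.0 0

Term B:
  start: (λ.(λ.λ.0 0) (λ.λ.λ.0)) (λ.λ.1 0)
  →1  (λ.λ.0 0) (λ.λ.λ.0)
  →2  λ.0 0

Answer: SAME — A ⇓ λ.0 0, B ⇓ λ.0 0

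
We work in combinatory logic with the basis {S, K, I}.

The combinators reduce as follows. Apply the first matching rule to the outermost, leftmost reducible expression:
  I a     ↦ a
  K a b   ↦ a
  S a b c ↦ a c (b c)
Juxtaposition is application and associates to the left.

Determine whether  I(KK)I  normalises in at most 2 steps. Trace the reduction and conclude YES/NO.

  start: I(KK)I
  →1  KKI
  →2  K

Answer: YES — reaches normal form K in 2 ≤ 2 steps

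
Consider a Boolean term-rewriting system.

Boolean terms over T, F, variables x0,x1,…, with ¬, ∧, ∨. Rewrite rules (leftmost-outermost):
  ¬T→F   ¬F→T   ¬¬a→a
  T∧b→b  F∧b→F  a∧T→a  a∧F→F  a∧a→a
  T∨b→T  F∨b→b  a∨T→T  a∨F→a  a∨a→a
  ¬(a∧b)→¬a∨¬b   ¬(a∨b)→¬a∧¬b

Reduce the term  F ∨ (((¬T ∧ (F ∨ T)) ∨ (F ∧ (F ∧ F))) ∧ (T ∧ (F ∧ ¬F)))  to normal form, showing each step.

Answer: normal form = F  (in 6 steps)

Working:
  start: F ∨ (((¬T ∧ (F ∨ T)) ∨ (F ∧ (F ∧ F))) ∧ (T ∧ (F ∧ ¬F)))
  step 1: ((¬T ∧ (F ∨ T)) ∨ (F ∧ (F ∧ F))) ∧ (T ∧ (F ∧ ¬F))
  step 2: ((F ∧ (F ∨ T)) ∨ (F ∧ (F ∧ F))) ∧ (T ∧ (F ∧ ¬F))
  step 3: (F ∨ (F ∧ (F ∧ F))) ∧ (T ∧ (F ∧ ¬F))
  step 4: (F ∧ (F ∧ F)) ∧ (T ∧ (F ∧ ¬F))
  step 5: F ∧ (T ∧ (F ∧ ¬F))
  step 6: F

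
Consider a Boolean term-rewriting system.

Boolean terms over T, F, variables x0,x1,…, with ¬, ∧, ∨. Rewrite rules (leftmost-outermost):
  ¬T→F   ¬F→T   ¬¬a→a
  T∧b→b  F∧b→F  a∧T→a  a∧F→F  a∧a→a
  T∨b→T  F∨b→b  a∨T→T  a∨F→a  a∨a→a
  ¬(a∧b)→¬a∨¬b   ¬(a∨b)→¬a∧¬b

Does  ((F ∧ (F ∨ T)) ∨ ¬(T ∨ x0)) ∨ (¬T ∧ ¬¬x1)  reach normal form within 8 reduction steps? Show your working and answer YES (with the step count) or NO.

  start: ((F ∧ (F ∨ T)) ∨ ¬(T ∨ x0)) ∨ (¬T ∧ ¬¬x1)
  →1  (F ∨ ¬(T ∨ x0)) ∨ (¬T ∧ ¬¬x1)
  →2  ¬(T ∨ x0) ∨ (¬T ∧ ¬¬x1)
  →3  (¬T ∧ ¬x0) ∨ (¬T ∧ ¬¬x1)
  →4  (F ∧ ¬x0) ∨ (¬T ∧ ¬¬x1)
  →5  F ∨ (¬T ∧ ¬¬x1)
  →6  ¬T ∧ ¬¬x1
  →7  F ∧ ¬¬x1
  →8  F

Answer: YES — reaches normal form F in 8 ≤ 8 steps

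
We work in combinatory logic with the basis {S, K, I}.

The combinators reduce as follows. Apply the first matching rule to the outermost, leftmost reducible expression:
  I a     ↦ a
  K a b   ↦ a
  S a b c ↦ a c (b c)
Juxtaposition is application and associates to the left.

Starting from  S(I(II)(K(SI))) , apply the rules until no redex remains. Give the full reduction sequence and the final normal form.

Answer: normal form = S(K(SI))  (in 3 steps)

Derivation:
  start: S(I(II)(K(SI)))
  →1  S(II(K(SI)))
  →2  S(I(K(SI)))
  →3  S(K(SI))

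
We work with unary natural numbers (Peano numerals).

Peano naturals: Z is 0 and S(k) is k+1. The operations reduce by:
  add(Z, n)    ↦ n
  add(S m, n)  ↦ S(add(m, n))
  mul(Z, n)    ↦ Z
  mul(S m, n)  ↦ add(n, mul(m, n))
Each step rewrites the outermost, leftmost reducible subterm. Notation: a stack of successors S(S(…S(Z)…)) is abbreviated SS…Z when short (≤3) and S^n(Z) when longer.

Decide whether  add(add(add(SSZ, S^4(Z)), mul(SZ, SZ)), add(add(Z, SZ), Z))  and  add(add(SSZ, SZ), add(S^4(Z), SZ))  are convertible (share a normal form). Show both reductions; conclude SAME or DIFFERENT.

Answer: SAME — A ⇓ S^8(Z), B ⇓ S^8(Z)

Derivation:
Term A:
  start: add(add(add(SSZ, S^4(Z)), mul(SZ, SZ)), add(add(Z, SZ), Z))
  →1  add(add(S(add(SZ, S^4(Z))), mul(SZ, SZ)), add(add(Z, SZ), Z))
  →2  add(S(add(add(SZ, S^4(Z)), mul(SZ, SZ))), add(add(Z, SZ), Z))
  →3  S(add(add(add(SZ, S^4(Z)), mul(SZ, SZ)), add(add(Z, SZ), Z)))
  →4  S(add(add(S(add(Z, S^4(Z))), mul(SZ, SZ)), add(add(Z, SZ), Z)))
  →5  S(add(S(add(add(Z, S^4(Z)), mul(SZ, SZ))), add(add(Z, SZ), Z)))
  →6  S(S(add(add(add(Z, S^4(Z)), mul(SZ, SZ)), add(add(Z, SZ), Z))))
  →7  S(S(add(add(S^4(Z), mul(SZ, SZ)), add(add(Z, SZ), Z))))
  →8  S(S(add(S(add(SSSZ, mul(SZ, SZ))), add(add(Z, SZ), Z))))
  →9  S(S(S(add(add(SSSZ, mul(SZ, SZ)), add(add(Z, SZ), Z)))))
  →10  S(S(S(add(S(add(SSZ, mul(SZ, SZ))), add(add(Z, SZ), Z)))))
  →11  S(S(S(S(add(add(SSZ, mul(SZ, SZ)), add(add(Z, SZ), Z))))))
  →12  S(S(S(S(add(S(add(SZ, mul(SZ, SZ))), add(add(Z, SZ), Z))))))
  →13  S(S(S(S(S(add(add(SZ, mul(SZ, SZ)), add(add(Z, SZ), Z)))))))
  →14  S(S(S(S(S(add(S(add(Z, mul(SZ, SZ))), add(add(Z, SZ), Z)))))))
  →15  S(S(S(S(S(S(add(add(Z, mul(SZ, SZ)), add(add(Z, SZ), Z))))))))
  →16  S(S(S(S(S(S(add(mul(SZ, SZ), add(add(Z, SZ), Z))))))))
  →17  S(S(S(S(S(S(add(add(SZ, mul(Z, SZ)), add(add(Z, SZ), Z))))))))
  →18  S(S(S(S(S(S(add(S(add(Z, mul(Z, SZ))), add(add(Z, SZ), Z))))))))
  →19  S(S(S(S(S(S(S(add(add(Z, mul(Z, SZ)), add(add(Z, SZ), Z)))))))))
  →20  S(S(S(S(S(S(S(add(mul(Z, SZ), add(add(Z, SZ), Z)))))))))
  →21  S(S(S(S(S(S(S(add(Z, add(add(Z, SZ), Z)))))))))
  →22  S(S(S(S(S(S(S(add(add(Z, SZ), Z))))))))
  →23  S(S(S(S(S(S(S(add(SZ, Z))))))))
  →24  S(S(S(S(S(S(S(S(add(Z, Z)))))))))
  →25  S^8(Z)

Term B:
  start: add(add(SSZ, SZ), add(S^4(Z), SZ))
  →1  add(S(add(SZ, SZ)), add(S^4(Z), SZ))
  →2  S(add(add(SZ, SZ), add(S^4(Z), SZ)))
  →3  S(add(S(add(Z, SZ)), add(S^4(Z), SZ)))
  →4  S(S(add(add(Z, SZ), add(S^4(Z), SZ))))
  →5  S(S(add(SZ, add(S^4(Z), SZ))))
  →6  S(S(S(add(Z, add(S^4(Z), SZ)))))
  →7  S(S(S(add(S^4(Z), SZ))))
  →8  S(S(S(S(add(SSSZ, SZ)))))
  →9  S(S(S(S(S(add(SSZ, SZ))))))
  →10  S(S(S(S(S(S(add(SZ, SZ)))))))
  →11  S(S(S(S(S(S(S(add(Z, SZ))))))))
  →12  S^8(Z)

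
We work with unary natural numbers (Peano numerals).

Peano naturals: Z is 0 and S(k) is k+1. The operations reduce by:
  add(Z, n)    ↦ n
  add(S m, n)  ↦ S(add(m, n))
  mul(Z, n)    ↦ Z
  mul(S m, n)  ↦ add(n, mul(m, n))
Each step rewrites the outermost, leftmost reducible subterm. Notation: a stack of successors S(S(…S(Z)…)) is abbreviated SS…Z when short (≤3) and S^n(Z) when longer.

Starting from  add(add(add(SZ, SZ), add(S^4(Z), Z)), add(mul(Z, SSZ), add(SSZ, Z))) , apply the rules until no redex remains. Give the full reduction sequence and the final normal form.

Answer: normal form = S^8(Z)  (in 22 steps)

Derivation:
  start: add(add(add(SZ, SZ), add(S^4(Z), Z)), add(mul(Z, SSZ), add(SSZ, Z)))
  [1] add(add(S(add(Z, SZ)), add(S^4(Z), Z)), add(mul(Z, SSZ), add(SSZ, Z)))
  [2] add(S(add(add(Z, SZ), add(S^4(Z), Z))), add(mul(Z, SSZ), add(SSZ, Z)))
  [3] S(add(add(add(Z, SZ), add(S^4(Z), Z)), add(mul(Z, SSZ), add(SSZ, Z))))
  [4] S(add(add(SZ, add(S^4(Z), Z)), add(mul(Z, SSZ), add(SSZ, Z))))
  [5] S(add(S(add(Z, add(S^4(Z), Z))), add(mul(Z, SSZ), add(SSZ, Z))))
  [6] S(S(add(add(Z, add(S^4(Z), Z)), add(mul(Z, SSZ), add(SSZ, Z)))))
  [7] S(S(add(add(S^4(Z), Z), add(mul(Z, SSZ), add(SSZ, Z)))))
  [8] S(S(add(S(add(SSSZ, Z)), add(mul(Z, SSZ), add(SSZ, Z)))))
  [9] S(S(S(add(add(SSSZ, Z), add(mul(Z, SSZ), add(SSZ, Z))))))
  [10] S(S(S(add(S(add(SSZ, Z)), add(mul(Z, SSZ), add(SSZ, Z))))))
  [11] S(S(S(S(add(add(SSZ, Z), add(mul(Z, SSZ), add(SSZ, Z)))))))
  [12] S(S(S(S(add(S(add(SZ, Z)), add(mul(Z, SSZ), add(SSZ, Z)))))))
  [13] S(S(S(S(S(add(add(SZ, Z), add(mul(Z, SSZ), add(SSZ, Z))))))))
  [14] S(S(S(S(S(add(S(add(Z, Z)), add(mul(Z, SSZ), add(SSZ, Z))))))))
  [15] S(S(S(S(S(S(add(add(Z, Z), add(mul(Z, SSZ), add(SSZ, Z)))))))))
  [16] S(S(S(S(S(S(add(Z, add(mul(Z, SSZ), add(SSZ, Z)))))))))
  [17] S(S(S(S(S(S(add(mul(Z, SSZ), add(SSZ, Z))))))))
  [18] S(S(S(S(S(S(add(Z, add(SSZ, Z))))))))
  [19] S(S(S(S(S(S(add(SSZ, Z)))))))
  [20] S(S(S(S(S(S(S(add(SZ, Z))))))))
  [21] S(S(S(S(S(S(S(S(add(Z, Z)))))))))
  [22] S^8(Z)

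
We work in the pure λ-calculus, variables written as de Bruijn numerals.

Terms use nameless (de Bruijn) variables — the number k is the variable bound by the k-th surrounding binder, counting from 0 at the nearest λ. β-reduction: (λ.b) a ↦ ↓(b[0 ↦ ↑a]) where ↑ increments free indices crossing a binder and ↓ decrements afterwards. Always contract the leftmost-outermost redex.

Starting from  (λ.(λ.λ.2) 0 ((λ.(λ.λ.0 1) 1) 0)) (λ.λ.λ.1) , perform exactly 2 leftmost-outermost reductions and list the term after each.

Answer: after 2 steps: (λ.λ.λ.λ.1) ((λ.(λ.λ.0 1) (λ.λ.λ.1)) (λ.λ.λ.1))

Derivation:
  start: (λ.(λ.λ.2) 0 ((λ.(λ.λ.0 1) 1) 0)) (λ.λ.λ.1)
  →1  (λ.λ.λ.λ.λ.1) (λ.λ.λ.1) ((λ.(λ.λ.0 1) (λ.λ.λ.1)) (λ.λ.λ.1))
  →2  (λ.λ.λ.λ.1) ((λ.(λ.λ.0 1) (λ.λ.λ.1)) (λ.λ.λ.1))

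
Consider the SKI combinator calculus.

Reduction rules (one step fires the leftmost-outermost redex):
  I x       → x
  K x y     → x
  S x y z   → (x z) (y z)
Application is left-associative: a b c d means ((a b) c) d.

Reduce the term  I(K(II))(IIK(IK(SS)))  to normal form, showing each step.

Answer: normal form = I  (in 3 steps)

Derivation:
  start: I(K(II))(IIK(IK(SS)))
  →1  K(II)(IIK(IK(SS)))
  →2  II
  →3  I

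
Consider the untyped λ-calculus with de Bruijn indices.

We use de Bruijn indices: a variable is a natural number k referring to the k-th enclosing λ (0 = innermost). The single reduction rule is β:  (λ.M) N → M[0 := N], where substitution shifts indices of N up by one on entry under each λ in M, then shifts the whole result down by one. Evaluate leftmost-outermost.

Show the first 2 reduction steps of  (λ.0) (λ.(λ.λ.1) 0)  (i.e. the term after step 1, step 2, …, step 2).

  start: (λ.0) (λ.(λ.λ.1) 0)
  →1  λ.(λ.λ.1) 0
  →2  λ.λ.1

Answer: after 2 steps: λ.λ.1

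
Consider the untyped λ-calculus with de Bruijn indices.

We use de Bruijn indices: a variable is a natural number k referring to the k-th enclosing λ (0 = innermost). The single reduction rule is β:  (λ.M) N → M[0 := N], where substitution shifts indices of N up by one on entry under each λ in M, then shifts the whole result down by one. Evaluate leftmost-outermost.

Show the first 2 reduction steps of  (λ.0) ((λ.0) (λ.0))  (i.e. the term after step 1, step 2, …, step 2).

Answer: after 2 steps: λ.0

Reduction:
  start: (λ.0) ((λ.0) (λ.0))
  →1  (λ.0) (λ.0)
  →2  λ.0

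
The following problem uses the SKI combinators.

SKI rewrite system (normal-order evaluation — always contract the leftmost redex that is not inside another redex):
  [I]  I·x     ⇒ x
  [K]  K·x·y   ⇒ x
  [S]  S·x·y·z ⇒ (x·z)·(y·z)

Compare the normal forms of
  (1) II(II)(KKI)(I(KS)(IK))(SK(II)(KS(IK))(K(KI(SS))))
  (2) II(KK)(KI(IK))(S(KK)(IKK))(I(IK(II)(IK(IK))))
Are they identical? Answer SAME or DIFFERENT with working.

Answer: DIFFERENT — A ⇓ S, B ⇓ S(KK)(KK)

Derivation:
Term A:
  start: II(II)(KKI)(I(KS)(IK))(SK(II)(KS(IK))(K(KI(SS))))
  →1  I(II)(KKI)(I(KS)(IK))(SK(II)(KS(IK))(K(KI(SS))))
  →2  II(KKI)(I(KS)(IK))(SK(II)(KS(IK))(K(KI(SS))))
  →3  I(KKI)(I(KS)(IK))(SK(II)(KS(IK))(K(KI(SS))))
  →4  KKI(I(KS)(IK))(SK(II)(KS(IK))(K(KI(SS))))
  →5  K(I(KS)(IK))(SK(II)(KS(IK))(K(KI(SS))))
  →6  I(KS)(IK)
  →7  KS(IK)
  →8  S

Term B:
  start: II(KK)(KI(IK))(S(KK)(IKK))(I(IK(II)(IK(IK))))
  →1  I(KK)(KI(IK))(S(KK)(IKK))(I(IK(II)(IK(IK))))
  →2  KK(KI(IK))(S(KK)(IKK))(I(IK(II)(IK(IK))))
  →3  K(S(KK)(IKK))(I(IK(II)(IK(IK))))
  →4  S(KK)(IKK)
  →5  S(KK)(KK)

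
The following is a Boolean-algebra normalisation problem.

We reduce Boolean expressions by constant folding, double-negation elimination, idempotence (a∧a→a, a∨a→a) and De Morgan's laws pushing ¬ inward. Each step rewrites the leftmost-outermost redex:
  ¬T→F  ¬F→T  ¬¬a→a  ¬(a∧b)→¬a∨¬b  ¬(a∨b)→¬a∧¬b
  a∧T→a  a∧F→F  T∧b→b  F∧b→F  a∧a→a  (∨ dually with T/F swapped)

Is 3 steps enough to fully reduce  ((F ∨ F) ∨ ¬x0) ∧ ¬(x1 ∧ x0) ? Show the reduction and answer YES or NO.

Answer: YES — reaches normal form ¬x0 ∧ (¬x1 ∨ ¬x0) in 3 ≤ 3 steps

Working:
  start: ((F ∨ F) ∨ ¬x0) ∧ ¬(x1 ∧ x0)
  →1  (F ∨ ¬x0) ∧ ¬(x1 ∧ x0)
  →2  ¬x0 ∧ ¬(x1 ∧ x0)
  →3  ¬x0 ∧ (¬x1 ∨ ¬x0)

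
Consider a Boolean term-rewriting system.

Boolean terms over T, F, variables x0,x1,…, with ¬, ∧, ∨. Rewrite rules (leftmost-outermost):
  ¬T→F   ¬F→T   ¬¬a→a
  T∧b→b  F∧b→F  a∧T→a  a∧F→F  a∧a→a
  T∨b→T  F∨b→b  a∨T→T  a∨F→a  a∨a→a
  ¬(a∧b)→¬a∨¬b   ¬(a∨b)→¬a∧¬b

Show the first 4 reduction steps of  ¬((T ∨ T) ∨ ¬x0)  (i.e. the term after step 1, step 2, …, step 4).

Answer: after 4 steps: F ∧ ¬¬x0

Working:
  start: ¬((T ∨ T) ∨ ¬x0)
  [1] ¬(T ∨ T) ∧ ¬¬x0
  [2] (¬T ∧ ¬T) ∧ ¬¬x0
  [3] ¬T ∧ ¬¬x0
  [4] F ∧ ¬¬x0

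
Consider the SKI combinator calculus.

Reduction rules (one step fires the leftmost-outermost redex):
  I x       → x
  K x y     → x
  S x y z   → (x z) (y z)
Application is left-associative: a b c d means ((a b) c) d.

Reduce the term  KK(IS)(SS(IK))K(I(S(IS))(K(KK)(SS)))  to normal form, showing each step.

Answer: normal form = S(SS(KK))(K(SS(KK)))  (in 10 steps)

Reduction:
  start: KK(IS)(SS(IK))K(I(S(IS))(K(KK)(SS)))
  →1  K(SS(IK))K(I(S(IS))(K(KK)(SS)))
  →2  SS(IK)(I(S(IS))(K(KK)(SS)))
  →3  S(I(S(IS))(K(KK)(SS)))(IK(I(S(IS))(K(KK)(SS))))
  →4  S(S(IS)(K(KK)(SS)))(IK(I(S(IS))(K(KK)(SS))))
  →5  S(SS(K(KK)(SS)))(IK(I(S(IS))(K(KK)(SS))))
  →6  S(SS(KK))(IK(I(S(IS))(K(KK)(SS))))
  →7  S(SS(KK))(K(I(S(IS))(K(KK)(SS))))
  →8  S(SS(KK))(K(S(IS)(K(KK)(SS))))
  →9  S(SS(KK))(K(SS(K(KK)(SS))))
  →10  S(SS(KK))(K(SS(KK)))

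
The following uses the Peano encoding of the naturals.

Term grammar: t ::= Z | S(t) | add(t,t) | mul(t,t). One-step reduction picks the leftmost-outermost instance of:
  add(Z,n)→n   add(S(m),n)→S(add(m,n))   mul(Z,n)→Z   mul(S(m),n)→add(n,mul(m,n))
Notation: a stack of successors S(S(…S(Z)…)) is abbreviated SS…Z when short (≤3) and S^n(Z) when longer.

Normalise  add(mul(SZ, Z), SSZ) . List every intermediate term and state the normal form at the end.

Answer: normal form = SSZ  (in 4 steps)

Working:
  start: add(mul(SZ, Z), SSZ)
  [1] add(add(Z, mul(Z, Z)), SSZ)
  [2] add(mul(Z, Z), SSZ)
  [3] add(Z, SSZ)
  [4] SSZ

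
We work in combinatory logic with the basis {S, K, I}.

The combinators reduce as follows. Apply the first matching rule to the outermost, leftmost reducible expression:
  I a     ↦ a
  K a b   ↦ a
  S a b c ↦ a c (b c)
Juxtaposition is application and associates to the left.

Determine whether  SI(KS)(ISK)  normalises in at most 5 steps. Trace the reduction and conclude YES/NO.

Answer: YES — reaches normal form SKS in 4 ≤ 5 steps

Derivation:
  start: SI(KS)(ISK)
  step 1: I(ISK)(KS(ISK))
  step 2: ISK(KS(ISK))
  step 3: SK(KS(ISK))
  step 4: SKS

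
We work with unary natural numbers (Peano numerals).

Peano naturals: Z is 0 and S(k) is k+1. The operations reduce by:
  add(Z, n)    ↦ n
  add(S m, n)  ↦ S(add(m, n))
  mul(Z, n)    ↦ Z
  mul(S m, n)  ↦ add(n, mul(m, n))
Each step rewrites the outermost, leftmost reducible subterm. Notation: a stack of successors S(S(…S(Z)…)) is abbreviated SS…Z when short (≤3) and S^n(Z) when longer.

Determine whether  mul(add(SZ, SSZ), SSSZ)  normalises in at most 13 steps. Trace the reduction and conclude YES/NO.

Answer: NO — after 13 steps the term is S(S(S(S(S(S(add(SSSZ, mul(Z, SSSZ)))))))), not yet normal

Derivation:
  start: mul(add(SZ, SSZ), SSSZ)
  step 1: mul(S(add(Z, SSZ)), SSSZ)
  step 2: add(SSSZ, mul(add(Z, SSZ), SSSZ))
  step 3: S(add(SSZ, mul(add(Z, SSZ), SSSZ)))
  step 4: S(S(add(SZ, mul(add(Z, SSZ), SSSZ))))
  step 5: S(S(S(add(Z, mul(add(Z, SSZ), SSSZ)))))
  step 6: S(S(S(mul(add(Z, SSZ), SSSZ))))
  step 7: S(S(S(mul(SSZ, SSSZ))))
  step 8: S(S(S(add(SSSZ, mul(SZ, SSSZ)))))
  step 9: S(S(S(S(add(SSZ, mul(SZ, SSSZ))))))
  step 10: S(S(S(S(S(add(SZ, mul(SZ, SSSZ)))))))
  step 11: S(S(S(S(S(S(add(Z, mul(SZ, SSSZ))))))))
  step 12: S(S(S(S(S(S(mul(SZ, SSSZ)))))))
  step 13: S(S(S(S(S(S(add(SSSZ, mul(Z, SSSZ))))))))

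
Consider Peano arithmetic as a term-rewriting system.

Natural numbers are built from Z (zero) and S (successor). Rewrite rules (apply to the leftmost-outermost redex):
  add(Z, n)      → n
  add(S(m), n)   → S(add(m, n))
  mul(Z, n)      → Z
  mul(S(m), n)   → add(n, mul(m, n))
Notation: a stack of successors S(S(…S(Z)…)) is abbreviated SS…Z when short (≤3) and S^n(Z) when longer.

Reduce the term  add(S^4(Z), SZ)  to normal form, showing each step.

Answer: normal form = S^5(Z)  (in 5 steps)

Working:
  start: add(S^4(Z), SZ)
  →1  S(add(SSSZ, SZ))
  →2  S(S(add(SSZ, SZ)))
  →3  S(S(S(add(SZ, SZ))))
  →4  S(S(S(S(add(Z, SZ)))))
  →5  S^5(Z)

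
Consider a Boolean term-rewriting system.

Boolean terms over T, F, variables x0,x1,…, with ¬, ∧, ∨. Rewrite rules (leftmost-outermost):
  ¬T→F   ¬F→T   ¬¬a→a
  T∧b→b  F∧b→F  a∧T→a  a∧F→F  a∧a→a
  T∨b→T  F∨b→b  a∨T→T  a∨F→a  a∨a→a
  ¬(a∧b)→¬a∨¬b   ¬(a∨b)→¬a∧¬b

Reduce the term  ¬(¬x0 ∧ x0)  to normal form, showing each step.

Answer: normal form = x0 ∨ ¬x0  (in 2 steps)

Derivation:
  start: ¬(¬x0 ∧ x0)
  →1  ¬¬x0 ∨ ¬x0
  →2  x0 ∨ ¬x0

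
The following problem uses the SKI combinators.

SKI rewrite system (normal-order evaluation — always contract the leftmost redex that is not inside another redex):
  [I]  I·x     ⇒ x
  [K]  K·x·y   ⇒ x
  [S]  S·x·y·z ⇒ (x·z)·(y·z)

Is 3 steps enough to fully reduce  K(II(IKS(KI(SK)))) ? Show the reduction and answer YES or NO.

  start: K(II(IKS(KI(SK))))
  [1] K(I(IKS(KI(SK))))
  [2] K(IKS(KI(SK)))
  [3] K(KS(KI(SK)))

Answer: NO — after 3 steps the term is K(KS(KI(SK))), not yet normal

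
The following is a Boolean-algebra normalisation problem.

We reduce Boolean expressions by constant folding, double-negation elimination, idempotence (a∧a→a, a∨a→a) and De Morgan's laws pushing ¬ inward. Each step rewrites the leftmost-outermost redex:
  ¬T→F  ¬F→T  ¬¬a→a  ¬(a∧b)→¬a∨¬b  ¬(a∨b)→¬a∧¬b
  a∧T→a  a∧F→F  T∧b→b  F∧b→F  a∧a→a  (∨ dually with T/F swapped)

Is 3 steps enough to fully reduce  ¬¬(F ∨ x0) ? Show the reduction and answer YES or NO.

Answer: YES — reaches normal form x0 in 2 ≤ 3 steps

Working:
  start: ¬¬(F ∨ x0)
  →1  F ∨ x0
  →2  x0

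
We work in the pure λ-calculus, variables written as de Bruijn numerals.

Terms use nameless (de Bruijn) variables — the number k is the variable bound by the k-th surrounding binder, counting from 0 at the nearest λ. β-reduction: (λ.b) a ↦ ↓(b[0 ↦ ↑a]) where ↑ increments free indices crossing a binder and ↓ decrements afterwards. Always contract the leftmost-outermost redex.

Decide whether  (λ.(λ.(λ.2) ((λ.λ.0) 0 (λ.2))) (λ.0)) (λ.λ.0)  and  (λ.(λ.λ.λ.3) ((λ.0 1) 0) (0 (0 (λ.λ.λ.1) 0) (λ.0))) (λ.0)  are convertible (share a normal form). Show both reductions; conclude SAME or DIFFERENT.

Term A:
  start: (λ.(λ.(λ.2) ((λ.λ.0) 0 (λ.2))) (λ.0)) (λ.λ.0)
  step 1: (λ.(λ.λ.λ.0) ((λ.λ.0) 0 (λ.λ.λ.0))) (λ.0)
  step 2: (λ.λ.λ.0) ((λ.λ.0) (λ.0) (λ.λ.λ.0))
  step 3: λ.λ.0

Term B:
  start: (λ.(λ.λ.λ.3) ((λ.0 1) 0) (0 (0 (λ.λ.λ.1) 0) (λ.0))) (λ.0)
  step 1: (λ.λ.λ.λ.0) ((λ.0 (λ.0)) (λ.0)) ((λ.0) ((λ.0) (λ.λ.λ.1) (λ.0)) (λ.0))
  step 2: (λ.λ.λ.0) ((λ.0) ((λ.0) (λ.λ.λ.1) (λ.0)) (λ.0))
  step 3: λ.λ.0

Answer: SAME — A ⇓ λ.λ.0, B ⇓ λ.λ.0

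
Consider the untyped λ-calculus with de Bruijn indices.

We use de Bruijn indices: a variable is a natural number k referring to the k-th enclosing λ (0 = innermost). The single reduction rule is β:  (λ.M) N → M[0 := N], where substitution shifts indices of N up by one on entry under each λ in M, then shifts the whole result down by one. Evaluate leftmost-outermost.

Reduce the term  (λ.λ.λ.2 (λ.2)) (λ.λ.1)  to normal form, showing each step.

Answer: normal form = λ.λ.λ.λ.3  (in 2 steps)

Derivation:
  start: (λ.λ.λ.2 (λ.2)) (λ.λ.1)
  [1] λ.λ.(λ.λ.1) (λ.2)
  [2] λ.λ.λ.λ.3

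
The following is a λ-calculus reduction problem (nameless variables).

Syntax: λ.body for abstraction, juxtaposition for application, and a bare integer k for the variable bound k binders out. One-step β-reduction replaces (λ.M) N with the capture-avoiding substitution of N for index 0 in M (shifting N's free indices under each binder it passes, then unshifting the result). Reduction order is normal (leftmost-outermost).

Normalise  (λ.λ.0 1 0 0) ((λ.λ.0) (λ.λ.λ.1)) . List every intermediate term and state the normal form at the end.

  start: (λ.λ.0 1 0 0) ((λ.λ.0) (λ.λ.λ.1))
  →1  λ.0 ((λ.λ.0) (λ.λ.λ.1)) 0 0
  →2  λ.0 (λ.0) 0 0

Answer: normal form = λ.0 (λ.0) 0 0  (in 2 steps)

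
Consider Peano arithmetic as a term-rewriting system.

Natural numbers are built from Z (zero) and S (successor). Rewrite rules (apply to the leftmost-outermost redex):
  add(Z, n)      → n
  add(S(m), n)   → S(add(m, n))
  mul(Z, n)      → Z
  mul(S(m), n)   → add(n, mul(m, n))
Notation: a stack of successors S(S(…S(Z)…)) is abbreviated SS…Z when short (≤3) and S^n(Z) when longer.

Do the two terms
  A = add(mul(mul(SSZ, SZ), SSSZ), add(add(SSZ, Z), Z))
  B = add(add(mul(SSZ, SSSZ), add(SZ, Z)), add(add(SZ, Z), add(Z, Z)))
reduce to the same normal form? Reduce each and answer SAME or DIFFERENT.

Term A:
  start: add(mul(mul(SSZ, SZ), SSSZ), add(add(SSZ, Z), Z))
  [1] add(mul(add(SZ, mul(SZ, SZ)), SSSZ), add(add(SSZ, Z), Z))
  [2] add(mul(S(add(Z, mul(SZ, SZ))), SSSZ), add(add(SSZ, Z), Z))
  [3] add(add(SSSZ, mul(add(Z, mul(SZ, SZ)), SSSZ)), add(add(SSZ, Z), Z))
  [4] add(S(add(SSZ, mul(add(Z, mul(SZ, SZ)), SSSZ))), add(add(SSZ, Z), Z))
  [5] S(add(add(SSZ, mul(add(Z, mul(SZ, SZ)), SSSZ)), add(add(SSZ, Z), Z)))
  [6] S(add(S(add(SZ, mul(add(Z, mul(SZ, SZ)), SSSZ))), add(add(SSZ, Z), Z)))
  [7] S(S(add(add(SZ, mul(add(Z, mul(SZ, SZ)), SSSZ)), add(add(SSZ, Z), Z))))
  [8] S(S(add(S(add(Z, mul(add(Z, mul(SZ, SZ)), SSSZ))), add(add(SSZ, Z), Z))))
  [9] S(S(S(add(add(Z, mul(add(Z, mul(SZ, SZ)), SSSZ)), add(add(SSZ, Z), Z)))))
  [10] S(S(S(add(mul(add(Z, mul(SZ, SZ)), SSSZ), add(add(SSZ, Z), Z)))))
  [11] S(S(S(add(mul(mul(SZ, SZ), SSSZ), add(add(SSZ, Z), Z)))))
  [12] S(S(S(add(mul(add(SZ, mul(Z, SZ)), SSSZ), add(add(SSZ, Z), Z)))))
  [13] S(S(S(add(mul(S(add(Z, mul(Z, SZ))), SSSZ), add(add(SSZ, Z), Z)))))
  [14] S(S(S(add(add(SSSZ, mul(add(Z, mul(Z, SZ)), SSSZ)), add(add(SSZ, Z), Z)))))
  [15] S(S(S(add(S(add(SSZ, mul(add(Z, mul(Z, SZ)), SSSZ))), add(add(SSZ, Z), Z)))))
  [16] S(S(S(S(add(add(SSZ, mul(add(Z, mul(Z, SZ)), SSSZ)), add(add(SSZ, Z), Z))))))
  [17] S(S(S(S(add(S(add(SZ, mul(add(Z, mul(Z, SZ)), SSSZ))), add(add(SSZ, Z), Z))))))
  [18] S(S(S(S(S(add(add(SZ, mul(add(Z, mul(Z, SZ)), SSSZ)), add(add(SSZ, Z), Z)))))))
  [19] S(S(S(S(S(add(S(add(Z, mul(add(Z, mul(Z, SZ)), SSSZ))), add(add(SSZ, Z), Z)))))))
  [20] S(S(S(S(S(S(add(add(Z, mul(add(Z, mul(Z, SZ)), SSSZ)), add(add(SSZ, Z), Z))))))))
  [21] S(S(S(S(S(S(add(mul(add(Z, mul(Z, SZ)), SSSZ), add(add(SSZ, Z), Z))))))))
  [22] S(S(S(S(S(S(add(mul(mul(Z, SZ), SSSZ), add(add(SSZ, Z), Z))))))))
  [23] S(S(S(S(S(S(add(mul(Z, SSSZ), add(add(SSZ, Z), Z))))))))
  [24] S(S(S(S(S(S(add(Z, add(add(SSZ, Z), Z))))))))
  [25] S(S(S(S(S(S(add(add(SSZ, Z), Z)))))))
  [26] S(S(S(S(S(S(add(S(add(SZ, Z)), Z)))))))
  [27] S(S(S(S(S(S(S(add(add(SZ, Z), Z))))))))
  [28] S(S(S(S(S(S(S(add(S(add(Z, Z)), Z))))))))
  [29] S(S(S(S(S(S(S(S(add(add(Z, Z), Z)))))))))
  [30] S(S(S(S(S(S(S(S(add(Z, Z)))))))))
  [31] S^8(Z)

Term B:
  start: add(add(mul(SSZ, SSSZ), add(SZ, Z)), add(add(SZ, Z), add(Z, Z)))
  [1] add(add(add(SSSZ, mul(SZ, SSSZ)), add(SZ, Z)), add(add(SZ, Z), add(Z, Z)))
  [2] add(add(S(add(SSZ, mul(SZ, SSSZ))), add(SZ, Z)), add(add(SZ, Z), add(Z, Z)))
  [3] add(S(add(add(SSZ, mul(SZ, SSSZ)), add(SZ, Z))), add(add(SZ, Z), add(Z, Z)))
  [4] S(add(add(add(SSZ, mul(SZ, SSSZ)), add(SZ, Z)), add(add(SZ, Z), add(Z, Z))))
  [5] S(add(add(S(add(SZ, mul(SZ, SSSZ))), add(SZ, Z)), add(add(SZ, Z), add(Z, Z))))
  [6] S(add(S(add(add(SZ, mul(SZ, SSSZ)), add(SZ, Z))), add(add(SZ, Z), add(Z, Z))))
  [7] S(S(add(add(add(SZ, mul(SZ, SSSZ)), add(SZ, Z)), add(add(SZ, Z), add(Z, Z)))))
  [8] S(S(add(add(S(add(Z, mul(SZ, SSSZ))), add(SZ, Z)), add(add(SZ, Z), add(Z, Z)))))
  [9] S(S(add(S(add(add(Z, mul(SZ, SSSZ)), add(SZ, Z))), add(add(SZ, Z), add(Z, Z)))))
  [10] S(S(S(add(add(add(Z, mul(SZ, SSSZ)), add(SZ, Z)), add(add(SZ, Z), add(Z, Z))))))
  [11] S(S(S(add(add(mul(SZ, SSSZ), add(SZ, Z)), add(add(SZ, Z), add(Z, Z))))))
  [12] S(S(S(add(add(add(SSSZ, mul(Z, SSSZ)), add(SZ, Z)), add(add(SZ, Z), add(Z, Z))))))
  [13] S(S(S(add(add(S(add(SSZ, mul(Z, SSSZ))), add(SZ, Z)), add(add(SZ, Z), add(Z, Z))))))
  [14] S(S(S(add(S(add(add(SSZ, mul(Z, SSSZ)), add(SZ, Z))), add(add(SZ, Z), add(Z, Z))))))
  [15] S(S(S(S(add(add(add(SSZ, mul(Z, SSSZ)), add(SZ, Z)), add(add(SZ, Z), add(Z, Z)))))))
  [16] S(S(S(S(add(add(S(add(SZ, mul(Z, SSSZ))), add(SZ, Z)), add(add(SZ, Z), add(Z, Z)))))))
  [17] S(S(S(S(add(S(add(add(SZ, mul(Z, SSSZ)), add(SZ, Z))), add(add(SZ, Z), add(Z, Z)))))))
  [18] S(S(S(S(S(add(add(add(SZ, mul(Z, SSSZ)), add(SZ, Z)), add(add(SZ, Z), add(Z, Z))))))))
  [19] S(S(S(S(S(add(add(S(add(Z, mul(Z, SSSZ))), add(SZ, Z)), add(add(SZ, Z), add(Z, Z))))))))
  [20] S(S(S(S(S(add(S(add(add(Z, mul(Z, SSSZ)), add(SZ, Z))), add(add(SZ, Z), add(Z, Z))))))))
  [21] S(S(S(S(S(S(add(add(add(Z, mul(Z, SSSZ)), add(SZ, Z)), add(add(SZ, Z), add(Z, Z)))))))))
  [22] S(S(S(S(S(S(add(add(mul(Z, SSSZ), add(SZ, Z)), add(add(SZ, Z), add(Z, Z)))))))))
  [23] S(S(S(S(S(S(add(add(Z, add(SZ, Z)), add(add(SZ, Z), add(Z, Z)))))))))
  [24] S(S(S(S(S(S(add(add(SZ, Z), add(add(SZ, Z), add(Z, Z)))))))))
  [25] S(S(S(S(S(S(add(S(add(Z, Z)), add(add(SZ, Z), add(Z, Z)))))))))
  [26] S(S(S(S(S(S(S(add(add(Z, Z), add(add(SZ, Z), add(Z, Z))))))))))
  [27] S(S(S(S(S(S(S(add(Z, add(add(SZ, Z), add(Z, Z))))))))))
  [28] S(S(S(S(S(S(S(add(add(SZ, Z), add(Z, Z)))))))))
  [29] S(S(S(S(S(S(S(add(S(add(Z, Z)), add(Z, Z)))))))))
  [30] S(S(S(S(S(S(S(S(add(add(Z, Z), add(Z, Z))))))))))
  [31] S(S(S(S(S(S(S(S(add(Z, add(Z, Z))))))))))
  [32] S(S(S(S(S(S(S(S(add(Z, Z)))))))))
  [33] S^8(Z)

Answer: SAME — A ⇓ S^8(Z), B ⇓ S^8(Z)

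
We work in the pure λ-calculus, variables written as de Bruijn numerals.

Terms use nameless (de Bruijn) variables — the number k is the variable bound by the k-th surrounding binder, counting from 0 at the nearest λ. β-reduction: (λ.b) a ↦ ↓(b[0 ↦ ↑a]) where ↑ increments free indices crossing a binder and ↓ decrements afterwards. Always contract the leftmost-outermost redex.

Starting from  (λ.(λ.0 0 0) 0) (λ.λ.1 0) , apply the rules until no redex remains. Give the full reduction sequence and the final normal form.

  start: (λ.(λ.0 0 0) 0) (λ.λ.1 0)
  step 1: (λ.0 0 0) (λ.λ.1 0)
  step 2: (λ.λ.1 0) (λ.λ.1 0) (λ.λ.1 0)
  step 3: (λ.(λ.λ.1 0) 0) (λ.λ.1 0)
  step 4: (λ.λ.1 0) (λ.λ.1 0)
  step 5: λ.(λ.λ.1 0) 0
  step 6: λ.λ.1 0

Answer: normal form = λ.λ.1 0  (in 6 steps)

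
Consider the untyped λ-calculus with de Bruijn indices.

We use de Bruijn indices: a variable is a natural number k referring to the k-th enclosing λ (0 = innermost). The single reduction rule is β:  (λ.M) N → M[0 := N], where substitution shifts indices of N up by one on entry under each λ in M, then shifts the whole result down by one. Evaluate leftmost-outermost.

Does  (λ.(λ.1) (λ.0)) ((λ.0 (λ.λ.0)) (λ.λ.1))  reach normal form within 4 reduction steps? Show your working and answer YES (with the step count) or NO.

  start: (λ.(λ.1) (λ.0)) ((λ.0 (λ.λ.0)) (λ.λ.1))
  [1] (λ.(λ.0 (λ.λ.0)) (λ.λ.1)) (λ.0)
  [2] (λ.0 (λ.λ.0)) (λ.λ.1)
  [3] (λ.λ.1) (λ.λ.0)
  [4] λ.λ.λ.0

Answer: YES — reaches normal form λ.λ.λ.0 in 4 ≤ 4 steps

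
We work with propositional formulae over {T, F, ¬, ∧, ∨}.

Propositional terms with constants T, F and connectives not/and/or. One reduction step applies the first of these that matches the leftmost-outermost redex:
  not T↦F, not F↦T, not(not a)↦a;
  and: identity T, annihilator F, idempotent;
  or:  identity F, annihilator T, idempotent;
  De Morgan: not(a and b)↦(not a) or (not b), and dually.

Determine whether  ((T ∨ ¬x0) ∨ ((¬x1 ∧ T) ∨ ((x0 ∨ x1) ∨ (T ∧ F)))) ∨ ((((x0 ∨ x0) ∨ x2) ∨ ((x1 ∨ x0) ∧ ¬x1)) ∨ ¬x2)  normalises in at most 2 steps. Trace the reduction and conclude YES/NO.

  start: ((T ∨ ¬x0) ∨ ((¬x1 ∧ T) ∨ ((x0 ∨ x1) ∨ (T ∧ F)))) ∨ ((((x0 ∨ x0) ∨ x2) ∨ ((x1 ∨ x0) ∧ ¬x1)) ∨ ¬x2)
  [1] (T ∨ ((¬x1 ∧ T) ∨ ((x0 ∨ x1) ∨ (T ∧ F)))) ∨ ((((x0 ∨ x0) ∨ x2) ∨ ((x1 ∨ x0) ∧ ¬x1)) ∨ ¬x2)
  [2] T ∨ ((((x0 ∨ x0) ∨ x2) ∨ ((x1 ∨ x0) ∧ ¬x1)) ∨ ¬x2)

Answer: NO — after 2 steps the term is T ∨ ((((x0 ∨ x0) ∨ x2) ∨ ((x1 ∨ x0) ∧ ¬x1)) ∨ ¬x2), not yet normal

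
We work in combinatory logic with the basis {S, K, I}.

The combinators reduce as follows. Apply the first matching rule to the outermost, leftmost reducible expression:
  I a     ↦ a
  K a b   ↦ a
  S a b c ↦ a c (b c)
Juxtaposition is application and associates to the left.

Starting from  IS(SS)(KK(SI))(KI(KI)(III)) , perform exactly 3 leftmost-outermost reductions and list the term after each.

  start: IS(SS)(KK(SI))(KI(KI)(III))
  →1  S(SS)(KK(SI))(KI(KI)(III))
  →2  SS(KI(KI)(III))(KK(SI)(KI(KI)(III)))
  →3  S(KK(SI)(KI(KI)(III)))(KI(KI)(III)(KK(SI)(KI(KI)(III))))

Answer: after 3 steps: S(KK(SI)(KI(KI)(III)))(KI(KI)(III)(KK(SI)(KI(KI)(III))))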